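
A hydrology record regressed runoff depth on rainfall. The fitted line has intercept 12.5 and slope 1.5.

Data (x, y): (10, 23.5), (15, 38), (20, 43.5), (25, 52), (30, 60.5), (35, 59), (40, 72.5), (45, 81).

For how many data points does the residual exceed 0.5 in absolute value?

x=10: ŷ = 12.5 + 1.5·10 = 27.5; r = 23.5 − 27.5 = -4
x=15: ŷ = 12.5 + 1.5·15 = 35; r = 38 − 35 = 3
x=20: ŷ = 12.5 + 1.5·20 = 42.5; r = 43.5 − 42.5 = 1
x=25: ŷ = 12.5 + 1.5·25 = 50; r = 52 − 50 = 2
x=30: ŷ = 12.5 + 1.5·30 = 57.5; r = 60.5 − 57.5 = 3
x=35: ŷ = 12.5 + 1.5·35 = 65; r = 59 − 65 = -6
x=40: ŷ = 12.5 + 1.5·40 = 72.5; r = 72.5 − 72.5 = 0
x=45: ŷ = 12.5 + 1.5·45 = 80; r = 81 − 80 = 1
|r| > 0.5: x=10 (|r|=4), x=15 (|r|=3), x=20 (|r|=1), x=25 (|r|=2), x=30 (|r|=3), x=35 (|r|=6), x=45 (|r|=1) → 7

7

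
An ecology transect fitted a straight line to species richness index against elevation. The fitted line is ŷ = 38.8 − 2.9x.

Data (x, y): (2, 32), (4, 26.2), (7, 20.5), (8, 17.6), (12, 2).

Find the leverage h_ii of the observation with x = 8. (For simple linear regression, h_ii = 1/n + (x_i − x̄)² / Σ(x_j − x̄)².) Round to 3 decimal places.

x̄ = (2 + 4 + 7 + 8 + 12)/5 = 6.6
Σ(x − x̄)² = 21.16 + 6.76 + 0.16 + 1.96 + 29.16 = 59.2
h = 1/5 + (1.4)²/59.2 = 0.2 + 0.0331081 = 0.233

h = 0.233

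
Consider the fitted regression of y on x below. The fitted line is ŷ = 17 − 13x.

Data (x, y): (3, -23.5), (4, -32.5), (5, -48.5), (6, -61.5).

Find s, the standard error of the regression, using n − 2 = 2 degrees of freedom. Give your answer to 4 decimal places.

s = 2.1213

x=3: ŷ = 17 − 13·3 = -22; e = -23.5 − (-22) = -1.5
x=4: ŷ = 17 − 13·4 = -35; e = -32.5 − (-35) = 2.5
x=5: ŷ = 17 − 13·5 = -48; e = -48.5 − (-48) = -0.5
x=6: ŷ = 17 − 13·6 = -61; e = -61.5 − (-61) = -0.5
SSE = 2.25 + 6.25 + 0.25 + 0.25 = 9
s = √(9/2) = √4.5 ≈ 2.1213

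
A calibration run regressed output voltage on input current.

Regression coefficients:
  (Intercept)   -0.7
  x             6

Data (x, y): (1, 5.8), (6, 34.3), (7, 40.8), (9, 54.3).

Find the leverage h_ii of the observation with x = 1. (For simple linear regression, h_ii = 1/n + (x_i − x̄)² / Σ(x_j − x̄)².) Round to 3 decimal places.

x̄ = (1 + 6 + 7 + 9)/4 = 5.75
Σ(x − x̄)² = 22.5625 + 0.0625 + 1.5625 + 10.5625 = 34.75
h = 1/4 + (-4.75)²/34.75 = 0.25 + 0.649281 = 0.899

h = 0.899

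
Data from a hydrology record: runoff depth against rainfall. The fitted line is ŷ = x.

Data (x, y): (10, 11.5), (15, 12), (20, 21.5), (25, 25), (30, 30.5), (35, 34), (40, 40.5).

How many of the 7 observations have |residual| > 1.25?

x=10: ŷ = 10 = 10; e = 11.5 − 10 = 1.5
x=15: ŷ = 15 = 15; e = 12 − 15 = -3
x=20: ŷ = 20 = 20; e = 21.5 − 20 = 1.5
x=25: ŷ = 25 = 25; e = 25 − 25 = 0
x=30: ŷ = 30 = 30; e = 30.5 − 30 = 0.5
x=35: ŷ = 35 = 35; e = 34 − 35 = -1
x=40: ŷ = 40 = 40; e = 40.5 − 40 = 0.5
|e| > 1.25: x=10 (|e|=1.5), x=15 (|e|=3), x=20 (|e|=1.5) → 3

3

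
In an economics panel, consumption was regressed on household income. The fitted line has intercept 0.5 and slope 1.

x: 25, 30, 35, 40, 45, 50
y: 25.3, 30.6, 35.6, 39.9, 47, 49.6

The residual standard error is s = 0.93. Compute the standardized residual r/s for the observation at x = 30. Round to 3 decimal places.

ŷ = 0.5 + 30 = 30.5
r = 30.6 − 30.5 = 0.1
r/s = 0.1 / 0.93 = 0.108

0.108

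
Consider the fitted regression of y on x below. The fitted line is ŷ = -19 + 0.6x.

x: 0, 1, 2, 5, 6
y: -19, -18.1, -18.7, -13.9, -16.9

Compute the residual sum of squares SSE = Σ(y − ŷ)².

SSE = 7.56

x=0: ŷ = -19 + 0.6·0 = -19; e = -19 − (-19) = 0
x=1: ŷ = -19 + 0.6·1 = -18.4; e = -18.1 − (-18.4) = 0.3
x=2: ŷ = -19 + 0.6·2 = -17.8; e = -18.7 − (-17.8) = -0.9
x=5: ŷ = -19 + 0.6·5 = -16; e = -13.9 − (-16) = 2.1
x=6: ŷ = -19 + 0.6·6 = -15.4; e = -16.9 − (-15.4) = -1.5
SSE = 0 + 0.09 + 0.81 + 4.41 + 2.25 = 7.56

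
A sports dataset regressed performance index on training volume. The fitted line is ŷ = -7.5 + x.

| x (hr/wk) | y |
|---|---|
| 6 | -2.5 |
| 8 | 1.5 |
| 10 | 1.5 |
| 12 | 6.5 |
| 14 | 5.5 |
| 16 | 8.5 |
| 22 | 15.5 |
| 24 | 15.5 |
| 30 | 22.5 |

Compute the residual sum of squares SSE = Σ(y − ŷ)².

x=6: ŷ = -7.5 + 6 = -1.5; r = -2.5 − (-1.5) = -1
x=8: ŷ = -7.5 + 8 = 0.5; r = 1.5 − 0.5 = 1
x=10: ŷ = -7.5 + 10 = 2.5; r = 1.5 − 2.5 = -1
x=12: ŷ = -7.5 + 12 = 4.5; r = 6.5 − 4.5 = 2
x=14: ŷ = -7.5 + 14 = 6.5; r = 5.5 − 6.5 = -1
x=16: ŷ = -7.5 + 16 = 8.5; r = 8.5 − 8.5 = 0
x=22: ŷ = -7.5 + 22 = 14.5; r = 15.5 − 14.5 = 1
x=24: ŷ = -7.5 + 24 = 16.5; r = 15.5 − 16.5 = -1
x=30: ŷ = -7.5 + 30 = 22.5; r = 22.5 − 22.5 = 0
SSE = 1 + 1 + 1 + 4 + 1 + 0 + 1 + 1 + 0 = 10

SSE = 10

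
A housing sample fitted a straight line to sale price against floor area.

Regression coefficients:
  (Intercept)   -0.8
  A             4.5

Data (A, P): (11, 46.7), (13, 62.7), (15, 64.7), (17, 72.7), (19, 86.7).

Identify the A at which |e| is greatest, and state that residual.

A = 13, e = 5

A=11: P̂ = -0.8 + 4.5·11 = 48.7; e = 46.7 − 48.7 = -2
A=13: P̂ = -0.8 + 4.5·13 = 57.7; e = 62.7 − 57.7 = 5
A=15: P̂ = -0.8 + 4.5·15 = 66.7; e = 64.7 − 66.7 = -2
A=17: P̂ = -0.8 + 4.5·17 = 75.7; e = 72.7 − 75.7 = -3
A=19: P̂ = -0.8 + 4.5·19 = 84.7; e = 86.7 − 84.7 = 2
Largest |e| is 5 at A = 13, residual 5.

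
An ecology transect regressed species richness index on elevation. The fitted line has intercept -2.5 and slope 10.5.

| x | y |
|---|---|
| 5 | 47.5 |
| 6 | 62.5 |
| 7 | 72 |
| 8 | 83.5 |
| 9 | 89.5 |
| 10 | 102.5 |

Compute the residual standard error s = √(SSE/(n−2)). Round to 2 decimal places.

s = 2.32

x=5: ŷ = -2.5 + 10.5·5 = 50; r = 47.5 − 50 = -2.5
x=6: ŷ = -2.5 + 10.5·6 = 60.5; r = 62.5 − 60.5 = 2
x=7: ŷ = -2.5 + 10.5·7 = 71; r = 72 − 71 = 1
x=8: ŷ = -2.5 + 10.5·8 = 81.5; r = 83.5 − 81.5 = 2
x=9: ŷ = -2.5 + 10.5·9 = 92; r = 89.5 − 92 = -2.5
x=10: ŷ = -2.5 + 10.5·10 = 102.5; r = 102.5 − 102.5 = 0
SSE = 6.25 + 4 + 1 + 4 + 6.25 + 0 = 21.5
s = √(21.5/4) = √5.375 ≈ 2.32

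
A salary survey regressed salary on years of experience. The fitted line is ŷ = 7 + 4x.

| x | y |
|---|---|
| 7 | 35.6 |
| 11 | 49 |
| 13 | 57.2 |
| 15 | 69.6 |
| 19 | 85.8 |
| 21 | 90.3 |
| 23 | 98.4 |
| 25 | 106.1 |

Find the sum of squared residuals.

x=7: ŷ = 7 + 4·7 = 35; r = 35.6 − 35 = 0.6
x=11: ŷ = 7 + 4·11 = 51; r = 49 − 51 = -2
x=13: ŷ = 7 + 4·13 = 59; r = 57.2 − 59 = -1.8
x=15: ŷ = 7 + 4·15 = 67; r = 69.6 − 67 = 2.6
x=19: ŷ = 7 + 4·19 = 83; r = 85.8 − 83 = 2.8
x=21: ŷ = 7 + 4·21 = 91; r = 90.3 − 91 = -0.7
x=23: ŷ = 7 + 4·23 = 99; r = 98.4 − 99 = -0.6
x=25: ŷ = 7 + 4·25 = 107; r = 106.1 − 107 = -0.9
SSE = 0.36 + 4 + 3.24 + 6.76 + 7.84 + 0.49 + 0.36 + 0.81 = 23.86

SSE = 23.86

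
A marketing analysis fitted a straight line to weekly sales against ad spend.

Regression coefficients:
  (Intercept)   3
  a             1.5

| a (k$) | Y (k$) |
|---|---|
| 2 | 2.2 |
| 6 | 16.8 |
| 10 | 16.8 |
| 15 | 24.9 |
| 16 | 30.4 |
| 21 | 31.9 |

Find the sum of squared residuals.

SSE = 57.6

a=2: Ŷ = 3 + 1.5·2 = 6; r = 2.2 − 6 = -3.8
a=6: Ŷ = 3 + 1.5·6 = 12; r = 16.8 − 12 = 4.8
a=10: Ŷ = 3 + 1.5·10 = 18; r = 16.8 − 18 = -1.2
a=15: Ŷ = 3 + 1.5·15 = 25.5; r = 24.9 − 25.5 = -0.6
a=16: Ŷ = 3 + 1.5·16 = 27; r = 30.4 − 27 = 3.4
a=21: Ŷ = 3 + 1.5·21 = 34.5; r = 31.9 − 34.5 = -2.6
SSE = 14.44 + 23.04 + 1.44 + 0.36 + 11.56 + 6.76 = 57.6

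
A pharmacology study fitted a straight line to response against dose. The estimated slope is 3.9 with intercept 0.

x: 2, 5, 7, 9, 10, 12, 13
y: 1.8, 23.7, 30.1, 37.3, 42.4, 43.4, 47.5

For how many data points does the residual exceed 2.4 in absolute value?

x=2: ŷ = 3.9·2 = 7.8; e = 1.8 − 7.8 = -6
x=5: ŷ = 3.9·5 = 19.5; e = 23.7 − 19.5 = 4.2
x=7: ŷ = 3.9·7 = 27.3; e = 30.1 − 27.3 = 2.8
x=9: ŷ = 3.9·9 = 35.1; e = 37.3 − 35.1 = 2.2
x=10: ŷ = 3.9·10 = 39; e = 42.4 − 39 = 3.4
x=12: ŷ = 3.9·12 = 46.8; e = 43.4 − 46.8 = -3.4
x=13: ŷ = 3.9·13 = 50.7; e = 47.5 − 50.7 = -3.2
|e| > 2.4: x=2 (|e|=6), x=5 (|e|=4.2), x=7 (|e|=2.8), x=10 (|e|=3.4), x=12 (|e|=3.4), x=13 (|e|=3.2) → 6

6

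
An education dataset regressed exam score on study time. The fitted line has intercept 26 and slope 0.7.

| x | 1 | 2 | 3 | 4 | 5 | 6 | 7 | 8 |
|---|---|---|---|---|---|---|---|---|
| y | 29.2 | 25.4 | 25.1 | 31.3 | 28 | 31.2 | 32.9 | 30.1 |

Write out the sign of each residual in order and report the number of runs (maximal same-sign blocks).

6 runs

x=1: ŷ = 26 + 0.7·1 = 26.7; e = 29.2 − 26.7 = 2.5
x=2: ŷ = 26 + 0.7·2 = 27.4; e = 25.4 − 27.4 = -2
x=3: ŷ = 26 + 0.7·3 = 28.1; e = 25.1 − 28.1 = -3
x=4: ŷ = 26 + 0.7·4 = 28.8; e = 31.3 − 28.8 = 2.5
x=5: ŷ = 26 + 0.7·5 = 29.5; e = 28 − 29.5 = -1.5
x=6: ŷ = 26 + 0.7·6 = 30.2; e = 31.2 − 30.2 = 1
x=7: ŷ = 26 + 0.7·7 = 30.9; e = 32.9 − 30.9 = 2
x=8: ŷ = 26 + 0.7·8 = 31.6; e = 30.1 − 31.6 = -1.5
Signs: + − − + − + + −
Runs: +×1, −×2, +×1, −×1, +×2, −×1 → 6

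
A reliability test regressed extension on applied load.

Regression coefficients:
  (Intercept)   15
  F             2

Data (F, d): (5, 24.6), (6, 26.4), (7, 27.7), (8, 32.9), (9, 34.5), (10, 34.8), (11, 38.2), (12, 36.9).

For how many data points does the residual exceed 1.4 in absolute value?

3

F=5: ŷ = 15 + 2·5 = 25; r = 24.6 − 25 = -0.4
F=6: ŷ = 15 + 2·6 = 27; r = 26.4 − 27 = -0.6
F=7: ŷ = 15 + 2·7 = 29; r = 27.7 − 29 = -1.3
F=8: ŷ = 15 + 2·8 = 31; r = 32.9 − 31 = 1.9
F=9: ŷ = 15 + 2·9 = 33; r = 34.5 − 33 = 1.5
F=10: ŷ = 15 + 2·10 = 35; r = 34.8 − 35 = -0.2
F=11: ŷ = 15 + 2·11 = 37; r = 38.2 − 37 = 1.2
F=12: ŷ = 15 + 2·12 = 39; r = 36.9 − 39 = -2.1
|r| > 1.4: F=8 (|r|=1.9), F=9 (|r|=1.5), F=12 (|r|=2.1) → 3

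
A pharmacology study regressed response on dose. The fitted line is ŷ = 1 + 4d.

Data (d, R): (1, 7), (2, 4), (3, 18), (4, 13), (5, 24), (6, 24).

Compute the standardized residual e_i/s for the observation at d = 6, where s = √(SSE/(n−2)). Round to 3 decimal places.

d=1: ŷ = 1 + 4·1 = 5; e = 7 − 5 = 2
d=2: ŷ = 1 + 4·2 = 9; e = 4 − 9 = -5
d=3: ŷ = 1 + 4·3 = 13; e = 18 − 13 = 5
d=4: ŷ = 1 + 4·4 = 17; e = 13 − 17 = -4
d=5: ŷ = 1 + 4·5 = 21; e = 24 − 21 = 3
d=6: ŷ = 1 + 4·6 = 25; e = 24 − 25 = -1
SSE = 4 + 25 + 25 + 16 + 9 + 1 = 80
s = √(80/4) = 4.47214
e/s = -1 / 4.47214 = -0.224

-0.224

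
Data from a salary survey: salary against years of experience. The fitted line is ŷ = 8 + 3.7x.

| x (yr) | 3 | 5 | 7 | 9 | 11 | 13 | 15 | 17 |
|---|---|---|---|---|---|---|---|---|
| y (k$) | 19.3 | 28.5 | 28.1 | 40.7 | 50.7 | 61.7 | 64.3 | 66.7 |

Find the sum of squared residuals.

x=3: ŷ = 8 + 3.7·3 = 19.1; r = 19.3 − 19.1 = 0.2
x=5: ŷ = 8 + 3.7·5 = 26.5; r = 28.5 − 26.5 = 2
x=7: ŷ = 8 + 3.7·7 = 33.9; r = 28.1 − 33.9 = -5.8
x=9: ŷ = 8 + 3.7·9 = 41.3; r = 40.7 − 41.3 = -0.6
x=11: ŷ = 8 + 3.7·11 = 48.7; r = 50.7 − 48.7 = 2
x=13: ŷ = 8 + 3.7·13 = 56.1; r = 61.7 − 56.1 = 5.6
x=15: ŷ = 8 + 3.7·15 = 63.5; r = 64.3 − 63.5 = 0.8
x=17: ŷ = 8 + 3.7·17 = 70.9; r = 66.7 − 70.9 = -4.2
SSE = 0.04 + 4 + 33.64 + 0.36 + 4 + 31.36 + 0.64 + 17.64 = 91.68

SSE = 91.68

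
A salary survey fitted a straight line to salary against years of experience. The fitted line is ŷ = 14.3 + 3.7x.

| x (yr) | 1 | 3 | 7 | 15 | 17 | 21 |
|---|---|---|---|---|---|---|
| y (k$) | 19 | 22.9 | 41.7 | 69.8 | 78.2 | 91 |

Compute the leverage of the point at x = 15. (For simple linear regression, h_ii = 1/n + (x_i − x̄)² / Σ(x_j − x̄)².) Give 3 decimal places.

x̄ = (1 + 3 + 7 + 15 + 17 + 21)/6 = 10.6667
Σ(x − x̄)² = 93.4444 + 58.7778 + 13.4444 + 18.7778 + 40.1111 + 106.778 = 331.333
h = 1/6 + (4.33333)²/331.333 = 0.166667 + 0.0566734 = 0.223

h = 0.223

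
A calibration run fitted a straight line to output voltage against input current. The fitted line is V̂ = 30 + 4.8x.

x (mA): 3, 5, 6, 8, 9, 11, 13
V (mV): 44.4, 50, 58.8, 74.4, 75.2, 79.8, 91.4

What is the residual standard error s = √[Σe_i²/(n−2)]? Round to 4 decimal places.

x=3: V̂ = 30 + 4.8·3 = 44.4; e = 44.4 − 44.4 = 0
x=5: V̂ = 30 + 4.8·5 = 54; e = 50 − 54 = -4
x=6: V̂ = 30 + 4.8·6 = 58.8; e = 58.8 − 58.8 = 0
x=8: V̂ = 30 + 4.8·8 = 68.4; e = 74.4 − 68.4 = 6
x=9: V̂ = 30 + 4.8·9 = 73.2; e = 75.2 − 73.2 = 2
x=11: V̂ = 30 + 4.8·11 = 82.8; e = 79.8 − 82.8 = -3
x=13: V̂ = 30 + 4.8·13 = 92.4; e = 91.4 − 92.4 = -1
SSE = 0 + 16 + 0 + 36 + 4 + 9 + 1 = 66
s = √(66/5) = √13.2 ≈ 3.6332

s = 3.6332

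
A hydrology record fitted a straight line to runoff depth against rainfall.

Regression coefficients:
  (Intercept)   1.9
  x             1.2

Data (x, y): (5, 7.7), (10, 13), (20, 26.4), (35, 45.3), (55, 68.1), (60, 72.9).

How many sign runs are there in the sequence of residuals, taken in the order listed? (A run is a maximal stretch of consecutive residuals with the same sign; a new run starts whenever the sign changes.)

x=5: ŷ = 1.9 + 1.2·5 = 7.9; e = 7.7 − 7.9 = -0.2
x=10: ŷ = 1.9 + 1.2·10 = 13.9; e = 13 − 13.9 = -0.9
x=20: ŷ = 1.9 + 1.2·20 = 25.9; e = 26.4 − 25.9 = 0.5
x=35: ŷ = 1.9 + 1.2·35 = 43.9; e = 45.3 − 43.9 = 1.4
x=55: ŷ = 1.9 + 1.2·55 = 67.9; e = 68.1 − 67.9 = 0.2
x=60: ŷ = 1.9 + 1.2·60 = 73.9; e = 72.9 − 73.9 = -1
Signs: − − + + + −
Runs: −×2, +×3, −×1 → 3

3 runs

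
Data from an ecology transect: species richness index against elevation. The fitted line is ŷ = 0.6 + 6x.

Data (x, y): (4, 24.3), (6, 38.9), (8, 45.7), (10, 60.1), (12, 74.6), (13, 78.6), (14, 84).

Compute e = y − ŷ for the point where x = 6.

e = 2.3

ŷ = 0.6 + 6·6 = 36.6
e = 38.9 − 36.6 = 2.3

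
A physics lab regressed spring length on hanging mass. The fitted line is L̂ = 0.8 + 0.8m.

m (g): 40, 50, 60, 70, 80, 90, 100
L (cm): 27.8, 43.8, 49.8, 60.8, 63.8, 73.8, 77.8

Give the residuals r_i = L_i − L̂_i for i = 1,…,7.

m=40: L̂ = 0.8 + 0.8·40 = 32.8; r = 27.8 − 32.8 = -5
m=50: L̂ = 0.8 + 0.8·50 = 40.8; r = 43.8 − 40.8 = 3
m=60: L̂ = 0.8 + 0.8·60 = 48.8; r = 49.8 − 48.8 = 1
m=70: L̂ = 0.8 + 0.8·70 = 56.8; r = 60.8 − 56.8 = 4
m=80: L̂ = 0.8 + 0.8·80 = 64.8; r = 63.8 − 64.8 = -1
m=90: L̂ = 0.8 + 0.8·90 = 72.8; r = 73.8 − 72.8 = 1
m=100: L̂ = 0.8 + 0.8·100 = 80.8; r = 77.8 − 80.8 = -3

-5, 3, 1, 4, -1, 1, -3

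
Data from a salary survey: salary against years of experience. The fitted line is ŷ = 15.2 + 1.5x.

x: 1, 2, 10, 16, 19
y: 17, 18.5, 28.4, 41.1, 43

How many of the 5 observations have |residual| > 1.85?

x=1: ŷ = 15.2 + 1.5·1 = 16.7; r = 17 − 16.7 = 0.3
x=2: ŷ = 15.2 + 1.5·2 = 18.2; r = 18.5 − 18.2 = 0.3
x=10: ŷ = 15.2 + 1.5·10 = 30.2; r = 28.4 − 30.2 = -1.8
x=16: ŷ = 15.2 + 1.5·16 = 39.2; r = 41.1 − 39.2 = 1.9
x=19: ŷ = 15.2 + 1.5·19 = 43.7; r = 43 − 43.7 = -0.7
|r| > 1.85: x=16 (|r|=1.9) → 1

1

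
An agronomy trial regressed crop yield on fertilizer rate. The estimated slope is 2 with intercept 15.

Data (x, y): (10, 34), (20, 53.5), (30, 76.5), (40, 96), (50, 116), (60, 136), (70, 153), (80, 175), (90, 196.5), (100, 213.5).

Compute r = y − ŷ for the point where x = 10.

ŷ = 15 + 2·10 = 35
r = 34 − 35 = -1

r = -1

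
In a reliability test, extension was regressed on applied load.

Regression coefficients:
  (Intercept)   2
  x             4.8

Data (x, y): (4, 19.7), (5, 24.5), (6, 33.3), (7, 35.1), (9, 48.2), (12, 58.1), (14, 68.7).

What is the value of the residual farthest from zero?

x=4: ŷ = 2 + 4.8·4 = 21.2; r = 19.7 − 21.2 = -1.5
x=5: ŷ = 2 + 4.8·5 = 26; r = 24.5 − 26 = -1.5
x=6: ŷ = 2 + 4.8·6 = 30.8; r = 33.3 − 30.8 = 2.5
x=7: ŷ = 2 + 4.8·7 = 35.6; r = 35.1 − 35.6 = -0.5
x=9: ŷ = 2 + 4.8·9 = 45.2; r = 48.2 − 45.2 = 3
x=12: ŷ = 2 + 4.8·12 = 59.6; r = 58.1 − 59.6 = -1.5
x=14: ŷ = 2 + 4.8·14 = 69.2; r = 68.7 − 69.2 = -0.5
Largest |r| is 3 at x = 9, residual 3.

r = 3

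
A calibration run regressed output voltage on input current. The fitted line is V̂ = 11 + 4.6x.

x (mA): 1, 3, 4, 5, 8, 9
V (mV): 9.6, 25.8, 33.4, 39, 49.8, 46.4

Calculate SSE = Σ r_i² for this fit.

SSE = 118

x=1: V̂ = 11 + 4.6·1 = 15.6; r = 9.6 − 15.6 = -6
x=3: V̂ = 11 + 4.6·3 = 24.8; r = 25.8 − 24.8 = 1
x=4: V̂ = 11 + 4.6·4 = 29.4; r = 33.4 − 29.4 = 4
x=5: V̂ = 11 + 4.6·5 = 34; r = 39 − 34 = 5
x=8: V̂ = 11 + 4.6·8 = 47.8; r = 49.8 − 47.8 = 2
x=9: V̂ = 11 + 4.6·9 = 52.4; r = 46.4 − 52.4 = -6
SSE = 36 + 1 + 16 + 25 + 4 + 36 = 118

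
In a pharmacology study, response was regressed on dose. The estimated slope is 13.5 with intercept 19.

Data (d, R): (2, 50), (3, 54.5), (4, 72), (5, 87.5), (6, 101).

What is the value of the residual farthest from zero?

e = -5

d=2: ŷ = 19 + 13.5·2 = 46; e = 50 − 46 = 4
d=3: ŷ = 19 + 13.5·3 = 59.5; e = 54.5 − 59.5 = -5
d=4: ŷ = 19 + 13.5·4 = 73; e = 72 − 73 = -1
d=5: ŷ = 19 + 13.5·5 = 86.5; e = 87.5 − 86.5 = 1
d=6: ŷ = 19 + 13.5·6 = 100; e = 101 − 100 = 1
Largest |e| is 5 at d = 3, residual -5.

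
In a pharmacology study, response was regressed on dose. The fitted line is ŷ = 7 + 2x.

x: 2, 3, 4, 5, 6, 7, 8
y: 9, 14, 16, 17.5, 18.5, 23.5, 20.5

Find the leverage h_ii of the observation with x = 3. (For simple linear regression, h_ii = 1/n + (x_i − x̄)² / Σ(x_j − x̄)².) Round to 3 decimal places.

x̄ = (2 + 3 + 4 + 5 + 6 + 7 + 8)/7 = 5
Σ(x − x̄)² = 9 + 4 + 1 + 0 + 1 + 4 + 9 = 28
h = 1/7 + (-2)²/28 = 0.142857 + 0.142857 = 0.286

h = 0.286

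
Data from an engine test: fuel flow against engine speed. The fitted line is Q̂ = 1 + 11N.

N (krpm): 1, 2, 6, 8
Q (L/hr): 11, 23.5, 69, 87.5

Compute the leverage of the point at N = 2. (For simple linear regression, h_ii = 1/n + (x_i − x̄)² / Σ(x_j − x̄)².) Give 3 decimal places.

N̄ = (1 + 2 + 6 + 8)/4 = 4.25
Σ(N − N̄)² = 10.5625 + 5.0625 + 3.0625 + 14.0625 = 32.75
h = 1/4 + (-2.25)²/32.75 = 0.25 + 0.15458 = 0.405

h = 0.405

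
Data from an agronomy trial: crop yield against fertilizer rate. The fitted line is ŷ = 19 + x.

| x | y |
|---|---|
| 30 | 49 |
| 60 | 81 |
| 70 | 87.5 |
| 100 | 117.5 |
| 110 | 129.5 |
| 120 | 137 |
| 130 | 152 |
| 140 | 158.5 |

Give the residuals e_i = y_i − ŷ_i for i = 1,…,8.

x=30: ŷ = 19 + 30 = 49; e = 49 − 49 = 0
x=60: ŷ = 19 + 60 = 79; e = 81 − 79 = 2
x=70: ŷ = 19 + 70 = 89; e = 87.5 − 89 = -1.5
x=100: ŷ = 19 + 100 = 119; e = 117.5 − 119 = -1.5
x=110: ŷ = 19 + 110 = 129; e = 129.5 − 129 = 0.5
x=120: ŷ = 19 + 120 = 139; e = 137 − 139 = -2
x=130: ŷ = 19 + 130 = 149; e = 152 − 149 = 3
x=140: ŷ = 19 + 140 = 159; e = 158.5 − 159 = -0.5

0, 2, -1.5, -1.5, 0.5, -2, 3, -0.5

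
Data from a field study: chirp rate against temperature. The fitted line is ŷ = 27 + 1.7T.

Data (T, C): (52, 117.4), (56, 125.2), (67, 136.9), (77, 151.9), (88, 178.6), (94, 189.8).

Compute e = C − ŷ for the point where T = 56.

e = 3

ŷ = 27 + 1.7·56 = 122.2
e = 125.2 − 122.2 = 3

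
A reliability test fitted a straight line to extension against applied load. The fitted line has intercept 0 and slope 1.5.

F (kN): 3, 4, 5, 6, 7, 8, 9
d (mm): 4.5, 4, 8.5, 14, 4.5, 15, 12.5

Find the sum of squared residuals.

F=3: ŷ = 1.5·3 = 4.5; e = 4.5 − 4.5 = 0
F=4: ŷ = 1.5·4 = 6; e = 4 − 6 = -2
F=5: ŷ = 1.5·5 = 7.5; e = 8.5 − 7.5 = 1
F=6: ŷ = 1.5·6 = 9; e = 14 − 9 = 5
F=7: ŷ = 1.5·7 = 10.5; e = 4.5 − 10.5 = -6
F=8: ŷ = 1.5·8 = 12; e = 15 − 12 = 3
F=9: ŷ = 1.5·9 = 13.5; e = 12.5 − 13.5 = -1
SSE = 0 + 4 + 1 + 25 + 36 + 9 + 1 = 76

SSE = 76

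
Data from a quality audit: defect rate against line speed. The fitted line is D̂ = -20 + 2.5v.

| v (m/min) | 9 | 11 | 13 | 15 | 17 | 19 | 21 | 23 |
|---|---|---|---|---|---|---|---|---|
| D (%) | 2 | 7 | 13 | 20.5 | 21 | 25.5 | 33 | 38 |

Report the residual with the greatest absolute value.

v=9: D̂ = -20 + 2.5·9 = 2.5; r = 2 − 2.5 = -0.5
v=11: D̂ = -20 + 2.5·11 = 7.5; r = 7 − 7.5 = -0.5
v=13: D̂ = -20 + 2.5·13 = 12.5; r = 13 − 12.5 = 0.5
v=15: D̂ = -20 + 2.5·15 = 17.5; r = 20.5 − 17.5 = 3
v=17: D̂ = -20 + 2.5·17 = 22.5; r = 21 − 22.5 = -1.5
v=19: D̂ = -20 + 2.5·19 = 27.5; r = 25.5 − 27.5 = -2
v=21: D̂ = -20 + 2.5·21 = 32.5; r = 33 − 32.5 = 0.5
v=23: D̂ = -20 + 2.5·23 = 37.5; r = 38 − 37.5 = 0.5
Largest |r| is 3 at v = 15, residual 3.

r = 3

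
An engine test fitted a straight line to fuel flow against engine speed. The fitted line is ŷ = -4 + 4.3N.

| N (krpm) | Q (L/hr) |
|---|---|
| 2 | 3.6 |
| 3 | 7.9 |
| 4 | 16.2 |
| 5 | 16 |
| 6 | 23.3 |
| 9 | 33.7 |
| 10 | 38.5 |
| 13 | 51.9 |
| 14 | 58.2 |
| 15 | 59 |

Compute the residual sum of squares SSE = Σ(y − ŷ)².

SSE = 23

N=2: ŷ = -4 + 4.3·2 = 4.6; e = 3.6 − 4.6 = -1
N=3: ŷ = -4 + 4.3·3 = 8.9; e = 7.9 − 8.9 = -1
N=4: ŷ = -4 + 4.3·4 = 13.2; e = 16.2 − 13.2 = 3
N=5: ŷ = -4 + 4.3·5 = 17.5; e = 16 − 17.5 = -1.5
N=6: ŷ = -4 + 4.3·6 = 21.8; e = 23.3 − 21.8 = 1.5
N=9: ŷ = -4 + 4.3·9 = 34.7; e = 33.7 − 34.7 = -1
N=10: ŷ = -4 + 4.3·10 = 39; e = 38.5 − 39 = -0.5
N=13: ŷ = -4 + 4.3·13 = 51.9; e = 51.9 − 51.9 = 0
N=14: ŷ = -4 + 4.3·14 = 56.2; e = 58.2 − 56.2 = 2
N=15: ŷ = -4 + 4.3·15 = 60.5; e = 59 − 60.5 = -1.5
SSE = 1 + 1 + 9 + 2.25 + 2.25 + 1 + 0.25 + 0 + 4 + 2.25 = 23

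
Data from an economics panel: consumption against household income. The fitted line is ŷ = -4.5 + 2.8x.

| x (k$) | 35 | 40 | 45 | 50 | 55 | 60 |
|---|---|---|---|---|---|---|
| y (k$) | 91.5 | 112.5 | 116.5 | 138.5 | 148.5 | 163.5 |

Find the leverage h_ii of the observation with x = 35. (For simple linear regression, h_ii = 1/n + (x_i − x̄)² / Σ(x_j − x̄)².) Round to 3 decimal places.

h = 0.524

x̄ = (35 + 40 + 45 + 50 + 55 + 60)/6 = 47.5
Σ(x − x̄)² = 156.25 + 56.25 + 6.25 + 6.25 + 56.25 + 156.25 = 437.5
h = 1/6 + (-12.5)²/437.5 = 0.166667 + 0.357143 = 0.524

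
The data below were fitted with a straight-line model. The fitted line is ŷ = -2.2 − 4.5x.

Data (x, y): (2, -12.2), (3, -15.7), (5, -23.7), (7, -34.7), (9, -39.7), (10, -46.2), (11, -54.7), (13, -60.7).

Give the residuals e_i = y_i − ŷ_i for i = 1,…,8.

x=2: ŷ = -2.2 − 4.5·2 = -11.2; e = -12.2 − (-11.2) = -1
x=3: ŷ = -2.2 − 4.5·3 = -15.7; e = -15.7 − (-15.7) = 0
x=5: ŷ = -2.2 − 4.5·5 = -24.7; e = -23.7 − (-24.7) = 1
x=7: ŷ = -2.2 − 4.5·7 = -33.7; e = -34.7 − (-33.7) = -1
x=9: ŷ = -2.2 − 4.5·9 = -42.7; e = -39.7 − (-42.7) = 3
x=10: ŷ = -2.2 − 4.5·10 = -47.2; e = -46.2 − (-47.2) = 1
x=11: ŷ = -2.2 − 4.5·11 = -51.7; e = -54.7 − (-51.7) = -3
x=13: ŷ = -2.2 − 4.5·13 = -60.7; e = -60.7 − (-60.7) = 0

-1, 0, 1, -1, 3, 1, -3, 0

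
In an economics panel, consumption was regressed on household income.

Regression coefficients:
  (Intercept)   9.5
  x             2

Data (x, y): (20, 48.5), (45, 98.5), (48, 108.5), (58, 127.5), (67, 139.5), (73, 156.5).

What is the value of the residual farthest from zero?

r = -4

x=20: ŷ = 9.5 + 2·20 = 49.5; r = 48.5 − 49.5 = -1
x=45: ŷ = 9.5 + 2·45 = 99.5; r = 98.5 − 99.5 = -1
x=48: ŷ = 9.5 + 2·48 = 105.5; r = 108.5 − 105.5 = 3
x=58: ŷ = 9.5 + 2·58 = 125.5; r = 127.5 − 125.5 = 2
x=67: ŷ = 9.5 + 2·67 = 143.5; r = 139.5 − 143.5 = -4
x=73: ŷ = 9.5 + 2·73 = 155.5; r = 156.5 − 155.5 = 1
Largest |r| is 4 at x = 67, residual -4.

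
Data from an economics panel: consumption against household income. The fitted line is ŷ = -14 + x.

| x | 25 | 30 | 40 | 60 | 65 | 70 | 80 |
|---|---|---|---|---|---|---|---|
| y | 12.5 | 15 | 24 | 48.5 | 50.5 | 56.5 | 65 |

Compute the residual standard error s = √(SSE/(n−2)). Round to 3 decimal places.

x=25: ŷ = -14 + 25 = 11; r = 12.5 − 11 = 1.5
x=30: ŷ = -14 + 30 = 16; r = 15 − 16 = -1
x=40: ŷ = -14 + 40 = 26; r = 24 − 26 = -2
x=60: ŷ = -14 + 60 = 46; r = 48.5 − 46 = 2.5
x=65: ŷ = -14 + 65 = 51; r = 50.5 − 51 = -0.5
x=70: ŷ = -14 + 70 = 56; r = 56.5 − 56 = 0.5
x=80: ŷ = -14 + 80 = 66; r = 65 − 66 = -1
SSE = 2.25 + 1 + 4 + 6.25 + 0.25 + 0.25 + 1 = 15
s = √(15/5) = √3 ≈ 1.732

s = 1.732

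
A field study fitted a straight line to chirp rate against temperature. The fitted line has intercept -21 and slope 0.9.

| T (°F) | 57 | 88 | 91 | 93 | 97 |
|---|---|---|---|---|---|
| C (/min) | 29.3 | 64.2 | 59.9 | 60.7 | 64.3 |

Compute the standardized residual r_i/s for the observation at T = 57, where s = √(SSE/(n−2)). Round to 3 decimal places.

T=57: ŷ = -21 + 0.9·57 = 30.3; r = 29.3 − 30.3 = -1
T=88: ŷ = -21 + 0.9·88 = 58.2; r = 64.2 − 58.2 = 6
T=91: ŷ = -21 + 0.9·91 = 60.9; r = 59.9 − 60.9 = -1
T=93: ŷ = -21 + 0.9·93 = 62.7; r = 60.7 − 62.7 = -2
T=97: ŷ = -21 + 0.9·97 = 66.3; r = 64.3 − 66.3 = -2
SSE = 1 + 36 + 1 + 4 + 4 = 46
s = √(46/3) = 3.91578
r/s = -1 / 3.91578 = -0.255

-0.255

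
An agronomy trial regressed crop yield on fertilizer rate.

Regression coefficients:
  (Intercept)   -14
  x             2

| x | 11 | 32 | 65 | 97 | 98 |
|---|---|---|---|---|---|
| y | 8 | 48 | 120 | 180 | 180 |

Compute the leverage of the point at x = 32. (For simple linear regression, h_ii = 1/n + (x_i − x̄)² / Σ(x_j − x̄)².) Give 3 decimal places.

x̄ = (11 + 32 + 65 + 97 + 98)/5 = 60.6
Σ(x − x̄)² = 2460.16 + 817.96 + 19.36 + 1324.96 + 1398.76 = 6021.2
h = 1/5 + (-28.6)²/6021.2 = 0.2 + 0.135847 = 0.336

h = 0.336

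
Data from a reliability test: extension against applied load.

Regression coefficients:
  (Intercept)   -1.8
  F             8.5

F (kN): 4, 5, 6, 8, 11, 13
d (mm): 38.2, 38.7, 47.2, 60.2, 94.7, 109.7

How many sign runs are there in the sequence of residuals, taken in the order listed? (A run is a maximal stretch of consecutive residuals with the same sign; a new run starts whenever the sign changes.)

3 runs

F=4: d̂ = -1.8 + 8.5·4 = 32.2; e = 38.2 − 32.2 = 6
F=5: d̂ = -1.8 + 8.5·5 = 40.7; e = 38.7 − 40.7 = -2
F=6: d̂ = -1.8 + 8.5·6 = 49.2; e = 47.2 − 49.2 = -2
F=8: d̂ = -1.8 + 8.5·8 = 66.2; e = 60.2 − 66.2 = -6
F=11: d̂ = -1.8 + 8.5·11 = 91.7; e = 94.7 − 91.7 = 3
F=13: d̂ = -1.8 + 8.5·13 = 108.7; e = 109.7 − 108.7 = 1
Signs: + − − − + +
Runs: +×1, −×3, +×2 → 3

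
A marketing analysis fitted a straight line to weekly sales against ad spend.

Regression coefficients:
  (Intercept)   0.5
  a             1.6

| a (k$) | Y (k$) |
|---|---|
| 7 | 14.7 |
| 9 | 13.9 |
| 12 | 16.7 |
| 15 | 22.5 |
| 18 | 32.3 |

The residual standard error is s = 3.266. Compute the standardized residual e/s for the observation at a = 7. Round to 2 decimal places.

ŷ = 0.5 + 1.6·7 = 11.7
e = 14.7 − 11.7 = 3
e/s = 3 / 3.266 = 0.92

0.92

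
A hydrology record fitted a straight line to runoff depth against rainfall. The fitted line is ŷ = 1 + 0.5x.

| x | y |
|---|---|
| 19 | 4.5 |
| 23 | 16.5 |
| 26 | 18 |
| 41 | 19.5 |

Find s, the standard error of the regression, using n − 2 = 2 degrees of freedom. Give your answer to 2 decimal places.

x=19: ŷ = 1 + 0.5·19 = 10.5; r = 4.5 − 10.5 = -6
x=23: ŷ = 1 + 0.5·23 = 12.5; r = 16.5 − 12.5 = 4
x=26: ŷ = 1 + 0.5·26 = 14; r = 18 − 14 = 4
x=41: ŷ = 1 + 0.5·41 = 21.5; r = 19.5 − 21.5 = -2
SSE = 36 + 16 + 16 + 4 = 72
s = √(72/2) = √36 ≈ 6.00

s = 6.00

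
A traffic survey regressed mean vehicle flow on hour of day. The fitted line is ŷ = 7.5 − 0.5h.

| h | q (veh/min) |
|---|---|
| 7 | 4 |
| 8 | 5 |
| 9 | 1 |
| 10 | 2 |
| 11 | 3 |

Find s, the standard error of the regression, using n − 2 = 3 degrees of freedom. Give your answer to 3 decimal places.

h=7: ŷ = 7.5 − 0.5·7 = 4; r = 4 − 4 = 0
h=8: ŷ = 7.5 − 0.5·8 = 3.5; r = 5 − 3.5 = 1.5
h=9: ŷ = 7.5 − 0.5·9 = 3; r = 1 − 3 = -2
h=10: ŷ = 7.5 − 0.5·10 = 2.5; r = 2 − 2.5 = -0.5
h=11: ŷ = 7.5 − 0.5·11 = 2; r = 3 − 2 = 1
SSE = 0 + 2.25 + 4 + 0.25 + 1 = 7.5
s = √(7.5/3) = √2.5 ≈ 1.581

s = 1.581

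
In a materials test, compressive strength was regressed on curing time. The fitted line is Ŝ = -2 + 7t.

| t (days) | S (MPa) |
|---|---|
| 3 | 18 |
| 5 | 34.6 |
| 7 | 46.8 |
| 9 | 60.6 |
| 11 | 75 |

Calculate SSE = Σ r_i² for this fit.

t=3: Ŝ = -2 + 7·3 = 19; r = 18 − 19 = -1
t=5: Ŝ = -2 + 7·5 = 33; r = 34.6 − 33 = 1.6
t=7: Ŝ = -2 + 7·7 = 47; r = 46.8 − 47 = -0.2
t=9: Ŝ = -2 + 7·9 = 61; r = 60.6 − 61 = -0.4
t=11: Ŝ = -2 + 7·11 = 75; r = 75 − 75 = 0
SSE = 1 + 2.56 + 0.04 + 0.16 + 0 = 3.76

SSE = 3.76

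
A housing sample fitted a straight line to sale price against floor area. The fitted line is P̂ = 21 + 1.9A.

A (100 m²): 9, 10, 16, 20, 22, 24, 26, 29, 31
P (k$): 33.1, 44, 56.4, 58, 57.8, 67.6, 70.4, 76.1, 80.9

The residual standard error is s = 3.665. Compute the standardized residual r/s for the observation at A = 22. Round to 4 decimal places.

-1.3643

P̂ = 21 + 1.9·22 = 62.8
r = 57.8 − 62.8 = -5
r/s = -5 / 3.665 = -1.3643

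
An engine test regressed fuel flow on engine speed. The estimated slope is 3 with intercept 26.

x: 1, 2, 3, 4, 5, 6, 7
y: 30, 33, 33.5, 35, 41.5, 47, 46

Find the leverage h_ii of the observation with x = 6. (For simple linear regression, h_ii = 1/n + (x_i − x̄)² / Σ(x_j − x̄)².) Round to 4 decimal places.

x̄ = (1 + 2 + 3 + 4 + 5 + 6 + 7)/7 = 4
Σ(x − x̄)² = 9 + 4 + 1 + 0 + 1 + 4 + 9 = 28
h = 1/7 + (2)²/28 = 0.142857 + 0.142857 = 0.2857

h = 0.2857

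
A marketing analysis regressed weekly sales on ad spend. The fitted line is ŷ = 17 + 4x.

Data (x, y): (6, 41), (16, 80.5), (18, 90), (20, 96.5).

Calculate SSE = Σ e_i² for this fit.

x=6: ŷ = 17 + 4·6 = 41; e = 41 − 41 = 0
x=16: ŷ = 17 + 4·16 = 81; e = 80.5 − 81 = -0.5
x=18: ŷ = 17 + 4·18 = 89; e = 90 − 89 = 1
x=20: ŷ = 17 + 4·20 = 97; e = 96.5 − 97 = -0.5
SSE = 0 + 0.25 + 1 + 0.25 = 1.5

SSE = 1.5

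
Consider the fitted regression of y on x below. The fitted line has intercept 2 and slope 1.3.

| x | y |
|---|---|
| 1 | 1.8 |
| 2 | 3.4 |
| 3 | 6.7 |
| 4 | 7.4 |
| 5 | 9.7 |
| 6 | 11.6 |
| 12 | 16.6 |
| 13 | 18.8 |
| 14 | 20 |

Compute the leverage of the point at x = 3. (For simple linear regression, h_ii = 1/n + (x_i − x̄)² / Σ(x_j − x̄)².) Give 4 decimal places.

x̄ = (1 + 2 + 3 + 4 + 5 + 6 + 12 + 13 + 14)/9 = 6.66667
Σ(x − x̄)² = 32.1111 + 21.7778 + 13.4444 + 7.11111 + 2.77778 + 0.444444 + 28.4444 + 40.1111 + 53.7778 = 200
h = 1/9 + (-3.66667)²/200 = 0.111111 + 0.0672222 = 0.1783

h = 0.1783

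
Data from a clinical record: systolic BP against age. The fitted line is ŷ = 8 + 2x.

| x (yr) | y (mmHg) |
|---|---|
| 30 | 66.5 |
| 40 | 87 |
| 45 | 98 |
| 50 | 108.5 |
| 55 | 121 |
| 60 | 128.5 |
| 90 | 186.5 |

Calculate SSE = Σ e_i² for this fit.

x=30: ŷ = 8 + 2·30 = 68; e = 66.5 − 68 = -1.5
x=40: ŷ = 8 + 2·40 = 88; e = 87 − 88 = -1
x=45: ŷ = 8 + 2·45 = 98; e = 98 − 98 = 0
x=50: ŷ = 8 + 2·50 = 108; e = 108.5 − 108 = 0.5
x=55: ŷ = 8 + 2·55 = 118; e = 121 − 118 = 3
x=60: ŷ = 8 + 2·60 = 128; e = 128.5 − 128 = 0.5
x=90: ŷ = 8 + 2·90 = 188; e = 186.5 − 188 = -1.5
SSE = 2.25 + 1 + 0 + 0.25 + 9 + 0.25 + 2.25 = 15

SSE = 15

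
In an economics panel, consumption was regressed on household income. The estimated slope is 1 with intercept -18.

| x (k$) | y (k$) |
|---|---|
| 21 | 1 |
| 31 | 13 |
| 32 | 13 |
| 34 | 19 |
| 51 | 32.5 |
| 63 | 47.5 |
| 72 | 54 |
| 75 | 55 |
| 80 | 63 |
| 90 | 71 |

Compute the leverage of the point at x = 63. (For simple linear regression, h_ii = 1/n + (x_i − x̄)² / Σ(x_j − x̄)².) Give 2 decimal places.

x̄ = (21 + 31 + 32 + 34 + 51 + 63 + 72 + 75 + 80 + 90)/10 = 54.9
Σ(x − x̄)² = 1149.21 + 571.21 + 524.41 + 436.81 + 15.21 + 65.61 + 292.41 + 404.01 + 630.01 + 1232.01 = 5320.9
h = 1/10 + (8.1)²/5320.9 = 0.1 + 0.0123306 = 0.11

h = 0.11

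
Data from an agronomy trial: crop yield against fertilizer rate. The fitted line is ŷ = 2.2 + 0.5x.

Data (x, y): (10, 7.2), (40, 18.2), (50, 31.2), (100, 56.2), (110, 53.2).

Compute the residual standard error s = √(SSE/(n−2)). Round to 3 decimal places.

x=10: ŷ = 2.2 + 0.5·10 = 7.2; e = 7.2 − 7.2 = 0
x=40: ŷ = 2.2 + 0.5·40 = 22.2; e = 18.2 − 22.2 = -4
x=50: ŷ = 2.2 + 0.5·50 = 27.2; e = 31.2 − 27.2 = 4
x=100: ŷ = 2.2 + 0.5·100 = 52.2; e = 56.2 − 52.2 = 4
x=110: ŷ = 2.2 + 0.5·110 = 57.2; e = 53.2 − 57.2 = -4
SSE = 0 + 16 + 16 + 16 + 16 = 64
s = √(64/3) = √21.3333 ≈ 4.619

s = 4.619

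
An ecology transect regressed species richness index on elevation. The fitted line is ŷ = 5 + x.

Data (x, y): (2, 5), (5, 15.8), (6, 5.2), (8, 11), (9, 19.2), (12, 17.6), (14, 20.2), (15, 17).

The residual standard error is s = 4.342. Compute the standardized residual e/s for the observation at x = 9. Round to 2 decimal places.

1.20

ŷ = 5 + 9 = 14
e = 19.2 − 14 = 5.2
e/s = 5.2 / 4.342 = 1.20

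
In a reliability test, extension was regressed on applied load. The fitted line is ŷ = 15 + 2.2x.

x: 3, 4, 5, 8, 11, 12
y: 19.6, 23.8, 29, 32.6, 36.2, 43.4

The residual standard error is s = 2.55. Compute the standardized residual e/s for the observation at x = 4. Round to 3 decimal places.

ŷ = 15 + 2.2·4 = 23.8
e = 23.8 − 23.8 = 0
e/s = 0 / 2.55 = 0.000

0.000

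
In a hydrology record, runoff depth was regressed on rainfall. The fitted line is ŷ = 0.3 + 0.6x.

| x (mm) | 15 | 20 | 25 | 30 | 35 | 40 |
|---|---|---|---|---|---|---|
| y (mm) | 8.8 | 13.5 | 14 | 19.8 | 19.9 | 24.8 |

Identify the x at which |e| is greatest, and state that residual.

x=15: ŷ = 0.3 + 0.6·15 = 9.3; e = 8.8 − 9.3 = -0.5
x=20: ŷ = 0.3 + 0.6·20 = 12.3; e = 13.5 − 12.3 = 1.2
x=25: ŷ = 0.3 + 0.6·25 = 15.3; e = 14 − 15.3 = -1.3
x=30: ŷ = 0.3 + 0.6·30 = 18.3; e = 19.8 − 18.3 = 1.5
x=35: ŷ = 0.3 + 0.6·35 = 21.3; e = 19.9 − 21.3 = -1.4
x=40: ŷ = 0.3 + 0.6·40 = 24.3; e = 24.8 − 24.3 = 0.5
Largest |e| is 1.5 at x = 30, residual 1.5.

x = 30, e = 1.5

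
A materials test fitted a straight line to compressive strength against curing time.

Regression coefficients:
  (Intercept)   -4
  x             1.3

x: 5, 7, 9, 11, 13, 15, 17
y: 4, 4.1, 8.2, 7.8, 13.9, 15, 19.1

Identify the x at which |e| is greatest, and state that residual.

x = 11, e = -2.5

x=5: ŷ = -4 + 1.3·5 = 2.5; e = 4 − 2.5 = 1.5
x=7: ŷ = -4 + 1.3·7 = 5.1; e = 4.1 − 5.1 = -1
x=9: ŷ = -4 + 1.3·9 = 7.7; e = 8.2 − 7.7 = 0.5
x=11: ŷ = -4 + 1.3·11 = 10.3; e = 7.8 − 10.3 = -2.5
x=13: ŷ = -4 + 1.3·13 = 12.9; e = 13.9 − 12.9 = 1
x=15: ŷ = -4 + 1.3·15 = 15.5; e = 15 − 15.5 = -0.5
x=17: ŷ = -4 + 1.3·17 = 18.1; e = 19.1 − 18.1 = 1
Largest |e| is 2.5 at x = 11, residual -2.5.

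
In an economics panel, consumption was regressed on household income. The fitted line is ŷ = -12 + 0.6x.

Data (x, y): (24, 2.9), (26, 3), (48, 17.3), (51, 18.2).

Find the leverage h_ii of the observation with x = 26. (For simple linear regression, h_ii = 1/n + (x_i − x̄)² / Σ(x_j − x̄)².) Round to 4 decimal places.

h = 0.4586

x̄ = (24 + 26 + 48 + 51)/4 = 37.25
Σ(x − x̄)² = 175.562 + 126.562 + 115.562 + 189.062 = 606.75
h = 1/4 + (-11.25)²/606.75 = 0.25 + 0.208591 = 0.4586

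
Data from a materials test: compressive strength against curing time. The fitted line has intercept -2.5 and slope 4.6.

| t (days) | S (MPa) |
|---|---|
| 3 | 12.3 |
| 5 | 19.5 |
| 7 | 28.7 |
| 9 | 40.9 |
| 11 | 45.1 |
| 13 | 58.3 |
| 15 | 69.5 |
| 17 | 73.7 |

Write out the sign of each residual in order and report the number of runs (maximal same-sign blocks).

t=3: ŷ = -2.5 + 4.6·3 = 11.3; r = 12.3 − 11.3 = 1
t=5: ŷ = -2.5 + 4.6·5 = 20.5; r = 19.5 − 20.5 = -1
t=7: ŷ = -2.5 + 4.6·7 = 29.7; r = 28.7 − 29.7 = -1
t=9: ŷ = -2.5 + 4.6·9 = 38.9; r = 40.9 − 38.9 = 2
t=11: ŷ = -2.5 + 4.6·11 = 48.1; r = 45.1 − 48.1 = -3
t=13: ŷ = -2.5 + 4.6·13 = 57.3; r = 58.3 − 57.3 = 1
t=15: ŷ = -2.5 + 4.6·15 = 66.5; r = 69.5 − 66.5 = 3
t=17: ŷ = -2.5 + 4.6·17 = 75.7; r = 73.7 − 75.7 = -2
Signs: + − − + − + + −
Runs: +×1, −×2, +×1, −×1, +×2, −×1 → 6

6 runs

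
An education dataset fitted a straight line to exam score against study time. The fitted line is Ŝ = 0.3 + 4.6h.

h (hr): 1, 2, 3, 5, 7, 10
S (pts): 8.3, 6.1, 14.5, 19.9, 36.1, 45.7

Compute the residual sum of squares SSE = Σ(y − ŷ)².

SSE = 48.16

h=1: Ŝ = 0.3 + 4.6·1 = 4.9; r = 8.3 − 4.9 = 3.4
h=2: Ŝ = 0.3 + 4.6·2 = 9.5; r = 6.1 − 9.5 = -3.4
h=3: Ŝ = 0.3 + 4.6·3 = 14.1; r = 14.5 − 14.1 = 0.4
h=5: Ŝ = 0.3 + 4.6·5 = 23.3; r = 19.9 − 23.3 = -3.4
h=7: Ŝ = 0.3 + 4.6·7 = 32.5; r = 36.1 − 32.5 = 3.6
h=10: Ŝ = 0.3 + 4.6·10 = 46.3; r = 45.7 − 46.3 = -0.6
SSE = 11.56 + 11.56 + 0.16 + 11.56 + 12.96 + 0.36 = 48.16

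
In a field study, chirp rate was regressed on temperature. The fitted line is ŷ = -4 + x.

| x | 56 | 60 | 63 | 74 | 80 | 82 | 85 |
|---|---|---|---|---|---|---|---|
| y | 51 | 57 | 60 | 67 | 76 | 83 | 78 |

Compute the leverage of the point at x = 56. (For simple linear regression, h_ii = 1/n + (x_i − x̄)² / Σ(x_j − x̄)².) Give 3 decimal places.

h = 0.435

x̄ = (56 + 60 + 63 + 74 + 80 + 82 + 85)/7 = 71.4286
Σ(x − x̄)² = 238.041 + 130.612 + 71.0408 + 6.61224 + 73.4694 + 111.755 + 184.184 = 815.714
h = 1/7 + (-15.4286)²/815.714 = 0.142857 + 0.291819 = 0.435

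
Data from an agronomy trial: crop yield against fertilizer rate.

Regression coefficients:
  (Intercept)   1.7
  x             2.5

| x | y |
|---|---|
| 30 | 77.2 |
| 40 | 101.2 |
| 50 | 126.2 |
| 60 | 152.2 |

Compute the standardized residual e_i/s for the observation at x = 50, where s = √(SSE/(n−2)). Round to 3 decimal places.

-0.707

x=30: ŷ = 1.7 + 2.5·30 = 76.7; e = 77.2 − 76.7 = 0.5
x=40: ŷ = 1.7 + 2.5·40 = 101.7; e = 101.2 − 101.7 = -0.5
x=50: ŷ = 1.7 + 2.5·50 = 126.7; e = 126.2 − 126.7 = -0.5
x=60: ŷ = 1.7 + 2.5·60 = 151.7; e = 152.2 − 151.7 = 0.5
SSE = 0.25 + 0.25 + 0.25 + 0.25 = 1
s = √(1/2) = 0.707107
e/s = -0.5 / 0.707107 = -0.707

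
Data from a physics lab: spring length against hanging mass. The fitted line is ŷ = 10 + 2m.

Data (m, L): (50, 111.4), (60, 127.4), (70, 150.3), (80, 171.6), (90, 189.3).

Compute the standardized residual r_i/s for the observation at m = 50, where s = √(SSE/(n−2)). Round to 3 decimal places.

m=50: ŷ = 10 + 2·50 = 110; r = 111.4 − 110 = 1.4
m=60: ŷ = 10 + 2·60 = 130; r = 127.4 − 130 = -2.6
m=70: ŷ = 10 + 2·70 = 150; r = 150.3 − 150 = 0.3
m=80: ŷ = 10 + 2·80 = 170; r = 171.6 − 170 = 1.6
m=90: ŷ = 10 + 2·90 = 190; r = 189.3 − 190 = -0.7
SSE = 1.96 + 6.76 + 0.09 + 2.56 + 0.49 = 11.86
s = √(11.86/3) = 1.9883
r/s = 1.4 / 1.9883 = 0.704

0.704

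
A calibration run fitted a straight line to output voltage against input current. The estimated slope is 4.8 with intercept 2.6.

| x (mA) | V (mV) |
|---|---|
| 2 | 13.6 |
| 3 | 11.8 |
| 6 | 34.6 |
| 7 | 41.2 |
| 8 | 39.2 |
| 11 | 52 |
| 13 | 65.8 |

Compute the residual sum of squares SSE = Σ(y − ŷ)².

SSE = 79.68

x=2: ŷ = 2.6 + 4.8·2 = 12.2; e = 13.6 − 12.2 = 1.4
x=3: ŷ = 2.6 + 4.8·3 = 17; e = 11.8 − 17 = -5.2
x=6: ŷ = 2.6 + 4.8·6 = 31.4; e = 34.6 − 31.4 = 3.2
x=7: ŷ = 2.6 + 4.8·7 = 36.2; e = 41.2 − 36.2 = 5
x=8: ŷ = 2.6 + 4.8·8 = 41; e = 39.2 − 41 = -1.8
x=11: ŷ = 2.6 + 4.8·11 = 55.4; e = 52 − 55.4 = -3.4
x=13: ŷ = 2.6 + 4.8·13 = 65; e = 65.8 − 65 = 0.8
SSE = 1.96 + 27.04 + 10.24 + 25 + 3.24 + 11.56 + 0.64 = 79.68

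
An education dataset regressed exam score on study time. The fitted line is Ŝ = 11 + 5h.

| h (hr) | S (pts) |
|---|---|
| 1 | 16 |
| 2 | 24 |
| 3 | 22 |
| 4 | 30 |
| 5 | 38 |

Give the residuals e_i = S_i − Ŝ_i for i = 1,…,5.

h=1: Ŝ = 11 + 5·1 = 16; e = 16 − 16 = 0
h=2: Ŝ = 11 + 5·2 = 21; e = 24 − 21 = 3
h=3: Ŝ = 11 + 5·3 = 26; e = 22 − 26 = -4
h=4: Ŝ = 11 + 5·4 = 31; e = 30 − 31 = -1
h=5: Ŝ = 11 + 5·5 = 36; e = 38 − 36 = 2

0, 3, -4, -1, 2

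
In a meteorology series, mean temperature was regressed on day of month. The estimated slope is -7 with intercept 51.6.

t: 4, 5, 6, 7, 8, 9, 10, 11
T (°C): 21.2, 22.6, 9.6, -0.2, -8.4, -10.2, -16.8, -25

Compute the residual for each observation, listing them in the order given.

t=4: T̂ = 51.6 − 7·4 = 23.6; r = 21.2 − 23.6 = -2.4
t=5: T̂ = 51.6 − 7·5 = 16.6; r = 22.6 − 16.6 = 6
t=6: T̂ = 51.6 − 7·6 = 9.6; r = 9.6 − 9.6 = 0
t=7: T̂ = 51.6 − 7·7 = 2.6; r = -0.2 − 2.6 = -2.8
t=8: T̂ = 51.6 − 7·8 = -4.4; r = -8.4 − (-4.4) = -4
t=9: T̂ = 51.6 − 7·9 = -11.4; r = -10.2 − (-11.4) = 1.2
t=10: T̂ = 51.6 − 7·10 = -18.4; r = -16.8 − (-18.4) = 1.6
t=11: T̂ = 51.6 − 7·11 = -25.4; r = -25 − (-25.4) = 0.4

-2.4, 6, 0, -2.8, -4, 1.2, 1.6, 0.4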